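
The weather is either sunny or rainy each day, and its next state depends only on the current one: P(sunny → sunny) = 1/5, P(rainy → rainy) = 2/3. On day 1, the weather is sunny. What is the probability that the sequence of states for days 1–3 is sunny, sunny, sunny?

1/25

Day 1 is given. For each transition, use the conditional probability from the current state:
P(sunny | sunny) = 1/5; P(sunny | sunny) = 1/5.
P = 1/5 × 1/5 = 1/25.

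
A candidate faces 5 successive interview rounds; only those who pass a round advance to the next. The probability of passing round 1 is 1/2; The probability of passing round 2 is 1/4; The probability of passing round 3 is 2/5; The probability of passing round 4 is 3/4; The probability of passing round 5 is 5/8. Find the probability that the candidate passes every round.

The events are sequential, so multiply the conditional probabilities:
P = 1/2 × 1/4 × 2/5 × 3/4 × 5/8 = 30/1280 = 3/128.

3/128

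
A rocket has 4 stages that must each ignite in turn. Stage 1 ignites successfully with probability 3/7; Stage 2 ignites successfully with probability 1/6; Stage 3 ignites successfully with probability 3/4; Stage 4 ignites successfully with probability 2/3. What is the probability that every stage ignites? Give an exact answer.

1/28

Multiplying along the chain,
P = 3/7 × 1/6 × 3/4 × 2/3 = 18/504 = 1/28.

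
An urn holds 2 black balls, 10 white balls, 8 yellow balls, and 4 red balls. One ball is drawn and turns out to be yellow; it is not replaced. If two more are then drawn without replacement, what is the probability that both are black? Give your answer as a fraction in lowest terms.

With the first ball removed, 2 black remain out of 23.
P = 2/23 × 1/22 = 2/506 = 1/253.

1/253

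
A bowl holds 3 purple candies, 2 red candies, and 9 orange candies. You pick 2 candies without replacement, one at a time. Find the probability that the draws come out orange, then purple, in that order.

27/182

Chain rule:
P = 9/14 × 3/13 = 27/182.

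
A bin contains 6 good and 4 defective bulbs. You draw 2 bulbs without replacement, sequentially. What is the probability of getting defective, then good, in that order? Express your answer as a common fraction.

4/15

Multiply the probability of each draw given the previous ones:
P = 4/10 × 6/9 = 24/90 = 4/15.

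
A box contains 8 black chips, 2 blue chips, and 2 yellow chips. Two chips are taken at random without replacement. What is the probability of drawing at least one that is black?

10/11

P(no black) = 4/12 × 3/11 = 12/132 = 1/11.
P(at least one) = 1 − 1/11 = 10/11.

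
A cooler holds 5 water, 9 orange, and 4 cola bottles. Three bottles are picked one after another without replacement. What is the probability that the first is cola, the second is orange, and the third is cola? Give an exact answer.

Multiply the probability of each draw given the previous ones:
P = 4/18 × 9/17 × 3/16 = 108/4896 = 3/136.

3/136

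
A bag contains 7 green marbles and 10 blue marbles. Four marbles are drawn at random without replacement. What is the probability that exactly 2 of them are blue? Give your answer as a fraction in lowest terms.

27/68

One ordering (blue drawn first) has probability 10/17 × 9/16 × 7/15 × 6/14 = 3780/57120 = 9/136.
There are C(4,2) = 6 such orderings, each equally likely, so P = 6 × 9/136 = 27/68.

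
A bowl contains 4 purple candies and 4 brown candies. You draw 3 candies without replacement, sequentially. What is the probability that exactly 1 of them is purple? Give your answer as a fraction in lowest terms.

One ordering (purple drawn first) has probability 4/8 × 4/7 × 3/6 = 48/336 = 1/7.
There are C(3,1) = 3 such orderings, each equally likely, so P = 3 × 1/7 = 3/7.

3/7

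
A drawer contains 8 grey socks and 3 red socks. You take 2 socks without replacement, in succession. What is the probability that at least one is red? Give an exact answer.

27/55

P(no red) = 8/11 × 7/10 = 56/110 = 28/55.
P(at least one) = 1 − 28/55 = 27/55.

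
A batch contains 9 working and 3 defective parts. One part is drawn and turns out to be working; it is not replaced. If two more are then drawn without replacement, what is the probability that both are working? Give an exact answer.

28/55

With the first part removed, 8 working remain out of 11.
P = 8/11 × 7/10 = 56/110 = 28/55.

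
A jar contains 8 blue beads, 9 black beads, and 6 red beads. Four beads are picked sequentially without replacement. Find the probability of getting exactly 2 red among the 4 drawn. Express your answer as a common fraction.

408/1771

One ordering (red drawn first) has probability 6/23 × 5/22 × 17/21 × 16/20 = 8160/212520 = 68/1771.
There are C(4,2) = 6 such orderings, each equally likely, so P = 6 × 68/1771 = 408/1771.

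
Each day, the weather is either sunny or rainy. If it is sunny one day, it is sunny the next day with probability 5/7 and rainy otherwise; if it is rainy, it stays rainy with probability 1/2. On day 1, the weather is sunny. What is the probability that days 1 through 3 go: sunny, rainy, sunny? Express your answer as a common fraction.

Day 1 is given. For each transition, use the conditional probability from the current state:
P(rainy | sunny) = 2/7; P(sunny | rainy) = 1/2.
P = 2/7 × 1/2 = 2/14 = 1/7.

1/7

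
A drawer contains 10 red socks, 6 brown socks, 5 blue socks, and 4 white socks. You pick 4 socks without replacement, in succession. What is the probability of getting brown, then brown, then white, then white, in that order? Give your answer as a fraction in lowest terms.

3/2530

Chain rule:
P = 6/25 × 5/24 × 4/23 × 3/22 = 360/303600 = 3/2530.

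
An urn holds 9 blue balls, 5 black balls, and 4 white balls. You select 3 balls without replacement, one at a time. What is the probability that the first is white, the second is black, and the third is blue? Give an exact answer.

Each draw changes the counts, so multiply the conditional probabilities along the sequence:
P = 4/18 × 5/17 × 9/16 = 180/4896 = 5/136.

5/136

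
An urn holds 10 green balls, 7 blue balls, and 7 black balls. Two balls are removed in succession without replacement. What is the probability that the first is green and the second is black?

Each draw changes the counts, so multiply the conditional probabilities along the sequence:
P = 10/24 × 7/23 = 70/552 = 35/276.

35/276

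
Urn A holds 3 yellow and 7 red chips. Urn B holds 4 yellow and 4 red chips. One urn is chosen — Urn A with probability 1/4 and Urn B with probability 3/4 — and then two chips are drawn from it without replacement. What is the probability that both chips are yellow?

From Urn A: P(both yellow) = (3/10)(2/9) = 1/15.
From Urn B: P(both yellow) = (4/8)(3/7) = 3/14.
Total probability = (1/4)(1/15) + (3/4)(3/14) = 149/840.

149/840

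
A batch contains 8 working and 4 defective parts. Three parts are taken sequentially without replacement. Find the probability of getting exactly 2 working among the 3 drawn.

28/55

One ordering (working drawn first) has probability 8/12 × 7/11 × 4/10 = 224/1320 = 28/165.
There are C(3,2) = 3 such orderings, each equally likely, so P = 3 × 28/165 = 28/55.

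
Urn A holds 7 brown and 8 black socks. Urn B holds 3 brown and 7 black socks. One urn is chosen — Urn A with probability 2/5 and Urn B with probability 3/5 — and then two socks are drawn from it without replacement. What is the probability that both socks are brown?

3/25

From Urn A: P(both brown) = (7/15)(6/14) = 1/5.
From Urn B: P(both brown) = (3/10)(2/9) = 1/15.
Total probability = (2/5)(1/5) + (3/5)(1/15) = 3/25.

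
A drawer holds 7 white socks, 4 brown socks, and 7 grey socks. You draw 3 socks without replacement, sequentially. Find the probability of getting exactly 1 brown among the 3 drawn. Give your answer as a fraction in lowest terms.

One ordering (brown drawn first) has probability 4/18 × 14/17 × 13/16 = 728/4896 = 91/612.
There are C(3,1) = 3 such orderings, each equally likely, so P = 3 × 91/612 = 91/204.

91/204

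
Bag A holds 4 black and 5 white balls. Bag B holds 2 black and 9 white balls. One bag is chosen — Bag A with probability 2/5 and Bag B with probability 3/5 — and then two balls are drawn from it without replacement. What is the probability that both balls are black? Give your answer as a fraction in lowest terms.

From Bag A: P(both black) = (4/9)(3/8) = 1/6.
From Bag B: P(both black) = (2/11)(1/10) = 1/55.
Total probability = (2/5)(1/6) + (3/5)(1/55) = 64/825.

64/825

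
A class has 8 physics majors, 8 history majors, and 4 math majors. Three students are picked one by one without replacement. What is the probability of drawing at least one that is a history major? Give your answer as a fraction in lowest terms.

46/57

P(no history majors) = 12/20 × 11/19 × 10/18 = 1320/6840 = 11/57.
P(at least one) = 1 − 11/57 = 46/57.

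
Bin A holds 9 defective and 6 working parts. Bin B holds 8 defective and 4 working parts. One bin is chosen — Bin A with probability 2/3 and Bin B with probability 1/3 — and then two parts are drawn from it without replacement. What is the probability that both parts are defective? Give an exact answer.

1282/3465

From Bin A: P(both defective) = (9/15)(8/14) = 12/35.
From Bin B: P(both defective) = (8/12)(7/11) = 14/33.
Total probability = (2/3)(12/35) + (1/3)(14/33) = 1282/3465.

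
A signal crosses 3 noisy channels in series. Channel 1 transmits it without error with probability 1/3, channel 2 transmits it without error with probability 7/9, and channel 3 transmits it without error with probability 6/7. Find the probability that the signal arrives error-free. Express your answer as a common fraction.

2/9

The events are sequential, so multiply the conditional probabilities:
P = 1/3 × 7/9 × 6/7 = 42/189 = 2/9.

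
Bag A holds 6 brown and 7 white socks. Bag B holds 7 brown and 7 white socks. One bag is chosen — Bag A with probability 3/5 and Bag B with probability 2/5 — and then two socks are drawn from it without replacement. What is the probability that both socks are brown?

From Bag A: P(both brown) = (6/13)(5/12) = 5/26.
From Bag B: P(both brown) = (7/14)(6/13) = 3/13.
Total probability = (3/5)(5/26) + (2/5)(3/13) = 27/130.

27/130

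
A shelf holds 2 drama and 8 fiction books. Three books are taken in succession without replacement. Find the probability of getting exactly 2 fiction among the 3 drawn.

One ordering (fiction drawn first) has probability 8/10 × 7/9 × 2/8 = 112/720 = 7/45.
There are C(3,2) = 3 such orderings, each equally likely, so P = 3 × 7/45 = 7/15.

7/15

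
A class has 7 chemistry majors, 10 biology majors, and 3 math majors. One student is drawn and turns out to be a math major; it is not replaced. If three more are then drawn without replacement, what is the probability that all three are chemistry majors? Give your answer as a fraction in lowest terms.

With the first student removed, 7 chemistry majors remain out of 19.
P = 7/19 × 6/18 × 5/17 = 210/5814 = 35/969.

35/969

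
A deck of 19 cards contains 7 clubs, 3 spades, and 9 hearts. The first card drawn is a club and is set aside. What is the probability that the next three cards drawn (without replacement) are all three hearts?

7/68

After the first draw, 9 of the remaining 18 cards are hearts.
P = 9/18 × 8/17 × 7/16 = 504/4896 = 7/68.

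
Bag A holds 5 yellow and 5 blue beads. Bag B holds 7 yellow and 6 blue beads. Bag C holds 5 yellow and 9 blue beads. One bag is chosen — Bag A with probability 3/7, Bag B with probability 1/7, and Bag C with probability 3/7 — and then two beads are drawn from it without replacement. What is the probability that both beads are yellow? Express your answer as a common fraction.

From Bag A: P(both yellow) = (5/10)(4/9) = 2/9.
From Bag B: P(both yellow) = (7/13)(6/12) = 7/26.
From Bag C: P(both yellow) = (5/14)(4/13) = 10/91.
Total probability = (3/7)(2/9) + (1/7)(7/26) + (3/7)(10/91) = 691/3822.

691/3822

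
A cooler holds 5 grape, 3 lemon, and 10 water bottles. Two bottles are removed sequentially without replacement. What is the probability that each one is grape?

10/153

P(every draw is grape) = 5/18 × 4/17 = 20/306 = 10/153.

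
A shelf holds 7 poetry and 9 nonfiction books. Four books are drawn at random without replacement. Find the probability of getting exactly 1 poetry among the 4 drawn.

21/65

One ordering (poetry drawn first) has probability 7/16 × 9/15 × 8/14 × 7/13 = 3528/43680 = 21/260.
There are C(4,1) = 4 such orderings, each equally likely, so P = 4 × 21/260 = 21/65.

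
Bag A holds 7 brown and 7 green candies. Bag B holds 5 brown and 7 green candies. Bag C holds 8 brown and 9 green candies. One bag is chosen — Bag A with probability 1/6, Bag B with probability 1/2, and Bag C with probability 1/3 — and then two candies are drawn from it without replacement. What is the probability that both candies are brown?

889/4862

From Bag A: P(both brown) = (7/14)(6/13) = 3/13.
From Bag B: P(both brown) = (5/12)(4/11) = 5/33.
From Bag C: P(both brown) = (8/17)(7/16) = 7/34.
Total probability = (1/6)(3/13) + (1/2)(5/33) + (1/3)(7/34) = 889/4862.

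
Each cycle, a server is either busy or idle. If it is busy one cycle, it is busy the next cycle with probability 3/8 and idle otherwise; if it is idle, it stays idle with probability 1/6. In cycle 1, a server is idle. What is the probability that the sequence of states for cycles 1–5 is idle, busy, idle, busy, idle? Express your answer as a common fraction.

625/2304

Cycle 1 is given. For each transition, use the conditional probability from the current state:
P(busy | idle) = 5/6; P(idle | busy) = 5/8; P(busy | idle) = 5/6; P(idle | busy) = 5/8.
P = 5/6 × 5/8 × 5/6 × 5/8 = 625/2304.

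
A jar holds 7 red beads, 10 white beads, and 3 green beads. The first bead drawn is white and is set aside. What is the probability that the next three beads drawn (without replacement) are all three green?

After the first draw, 3 of the remaining 19 beads are green.
P = 3/19 × 2/18 × 1/17 = 6/5814 = 1/969.

1/969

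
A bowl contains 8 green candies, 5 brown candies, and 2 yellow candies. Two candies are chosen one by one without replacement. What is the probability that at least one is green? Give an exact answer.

P(no green) = 7/15 × 6/14 = 42/210 = 1/5.
P(at least one) = 1 − 1/5 = 4/5.

4/5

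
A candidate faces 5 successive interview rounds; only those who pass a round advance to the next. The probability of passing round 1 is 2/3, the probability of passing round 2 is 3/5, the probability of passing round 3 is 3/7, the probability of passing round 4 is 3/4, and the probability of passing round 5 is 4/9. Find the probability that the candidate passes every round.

The events are sequential, so multiply the conditional probabilities:
P = 2/3 × 3/5 × 3/7 × 3/4 × 4/9 = 216/3780 = 2/35.

2/35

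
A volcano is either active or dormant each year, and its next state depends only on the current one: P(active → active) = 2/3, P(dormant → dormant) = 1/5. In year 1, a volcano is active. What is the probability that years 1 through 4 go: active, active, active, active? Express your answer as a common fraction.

Year 1 is given. For each transition, use the conditional probability from the current state:
P(active | active) = 2/3; P(active | active) = 2/3; P(active | active) = 2/3.
P = 2/3 × 2/3 × 2/3 = 8/27.

8/27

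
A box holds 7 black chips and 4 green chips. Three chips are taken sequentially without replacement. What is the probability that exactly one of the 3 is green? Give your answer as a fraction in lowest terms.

One ordering (green drawn first) has probability 4/11 × 7/10 × 6/9 = 168/990 = 28/165.
There are C(3,1) = 3 such orderings, each equally likely, so P = 3 × 28/165 = 28/55.

28/55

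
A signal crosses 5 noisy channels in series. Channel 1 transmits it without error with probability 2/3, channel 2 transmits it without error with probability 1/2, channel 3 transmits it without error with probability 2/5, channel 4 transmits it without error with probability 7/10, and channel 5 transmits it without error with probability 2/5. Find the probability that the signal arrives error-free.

14/375

Each stage is reached only if all earlier stages succeed, so
P = 2/3 × 1/2 × 2/5 × 7/10 × 2/5 = 56/1500 = 14/375.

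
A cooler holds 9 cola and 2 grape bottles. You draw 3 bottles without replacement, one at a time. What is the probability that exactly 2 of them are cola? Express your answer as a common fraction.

24/55

One ordering (cola drawn first) has probability 9/11 × 8/10 × 2/9 = 144/990 = 8/55.
There are C(3,2) = 3 such orderings, each equally likely, so P = 3 × 8/55 = 24/55.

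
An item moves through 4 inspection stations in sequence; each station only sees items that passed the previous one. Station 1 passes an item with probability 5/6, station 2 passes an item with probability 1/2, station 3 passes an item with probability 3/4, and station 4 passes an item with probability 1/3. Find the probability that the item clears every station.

5/48

Multiplying along the chain,
P = 5/6 × 1/2 × 3/4 × 1/3 = 15/144 = 5/48.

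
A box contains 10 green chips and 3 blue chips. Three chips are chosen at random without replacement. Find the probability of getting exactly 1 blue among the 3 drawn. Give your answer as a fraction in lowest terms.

One ordering (blue drawn first) has probability 3/13 × 10/12 × 9/11 = 270/1716 = 45/286.
There are C(3,1) = 3 such orderings, each equally likely, so P = 3 × 45/286 = 135/286.

135/286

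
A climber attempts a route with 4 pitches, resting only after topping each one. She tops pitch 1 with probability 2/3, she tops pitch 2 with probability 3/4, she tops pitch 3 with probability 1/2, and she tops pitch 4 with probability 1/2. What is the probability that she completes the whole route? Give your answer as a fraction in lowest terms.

1/8

Each stage is reached only if all earlier stages succeed, so
P = 2/3 × 3/4 × 1/2 × 1/2 = 6/48 = 1/8.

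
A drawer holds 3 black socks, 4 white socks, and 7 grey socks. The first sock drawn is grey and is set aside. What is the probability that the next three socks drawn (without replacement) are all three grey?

10/143

With the first sock removed, 6 grey remain out of 13.
P = 6/13 × 5/12 × 4/11 = 120/1716 = 10/143.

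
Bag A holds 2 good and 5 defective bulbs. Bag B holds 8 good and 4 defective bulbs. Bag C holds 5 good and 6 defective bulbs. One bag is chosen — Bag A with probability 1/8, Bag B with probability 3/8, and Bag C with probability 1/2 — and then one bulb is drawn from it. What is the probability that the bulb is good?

From Bag A: P(good) = 2/7.
From Bag B: P(good) = 8/12.
From Bag C: P(good) = 5/11.
Total probability = (1/8)(2/7) + (3/8)(8/12) + (1/2)(5/11) = 79/154.

79/154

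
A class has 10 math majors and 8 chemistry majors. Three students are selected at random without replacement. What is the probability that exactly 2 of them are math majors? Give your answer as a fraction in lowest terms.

One ordering (math majors drawn first) has probability 10/18 × 9/17 × 8/16 = 720/4896 = 5/34.
There are C(3,2) = 3 such orderings, each equally likely, so P = 3 × 5/34 = 15/34.

15/34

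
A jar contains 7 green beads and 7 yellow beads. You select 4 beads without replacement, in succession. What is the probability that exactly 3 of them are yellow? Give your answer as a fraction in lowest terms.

35/143

One ordering (yellow drawn first) has probability 7/14 × 6/13 × 5/12 × 7/11 = 1470/24024 = 35/572.
There are C(4,3) = 4 such orderings, each equally likely, so P = 4 × 35/572 = 35/143.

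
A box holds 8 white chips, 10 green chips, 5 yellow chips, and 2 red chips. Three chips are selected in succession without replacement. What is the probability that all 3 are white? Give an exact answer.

14/575

P(every draw is white) = 8/25 × 7/24 × 6/23 = 336/13800 = 14/575.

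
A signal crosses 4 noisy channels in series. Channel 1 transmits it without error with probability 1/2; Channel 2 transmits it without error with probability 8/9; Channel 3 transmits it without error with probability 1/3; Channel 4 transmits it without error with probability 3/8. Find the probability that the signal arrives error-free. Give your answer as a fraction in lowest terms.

Multiplying along the chain,
P = 1/2 × 8/9 × 1/3 × 3/8 = 24/432 = 1/18.

1/18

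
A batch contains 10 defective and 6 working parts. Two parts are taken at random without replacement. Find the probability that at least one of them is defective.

7/8

P(no defective) = 6/16 × 5/15 = 30/240 = 1/8.
P(at least one) = 1 − 1/8 = 7/8.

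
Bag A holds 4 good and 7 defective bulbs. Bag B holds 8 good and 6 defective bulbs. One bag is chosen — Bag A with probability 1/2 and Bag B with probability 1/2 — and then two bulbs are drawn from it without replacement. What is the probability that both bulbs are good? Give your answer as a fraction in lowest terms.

149/715

From Bag A: P(both good) = (4/11)(3/10) = 6/55.
From Bag B: P(both good) = (8/14)(7/13) = 4/13.
Total probability = (1/2)(6/55) + (1/2)(4/13) = 149/715.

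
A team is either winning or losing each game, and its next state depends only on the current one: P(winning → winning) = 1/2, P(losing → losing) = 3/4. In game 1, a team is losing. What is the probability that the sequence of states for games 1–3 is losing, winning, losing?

Game 1 is given. For each transition, use the conditional probability from the current state:
P(winning | losing) = 1/4; P(losing | winning) = 1/2.
P = 1/4 × 1/2 = 1/8.

1/8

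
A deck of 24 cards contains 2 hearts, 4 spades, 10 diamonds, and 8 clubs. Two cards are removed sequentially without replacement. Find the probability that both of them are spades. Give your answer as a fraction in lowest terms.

P(every draw is a spade) = 4/24 × 3/23 = 12/552 = 1/46.

1/46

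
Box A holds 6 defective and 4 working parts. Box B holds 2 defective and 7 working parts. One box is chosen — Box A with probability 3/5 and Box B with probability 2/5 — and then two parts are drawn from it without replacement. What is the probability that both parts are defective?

From Box A: P(both defective) = (6/10)(5/9) = 1/3.
From Box B: P(both defective) = (2/9)(1/8) = 1/36.
Total probability = (3/5)(1/3) + (2/5)(1/36) = 19/90.

19/90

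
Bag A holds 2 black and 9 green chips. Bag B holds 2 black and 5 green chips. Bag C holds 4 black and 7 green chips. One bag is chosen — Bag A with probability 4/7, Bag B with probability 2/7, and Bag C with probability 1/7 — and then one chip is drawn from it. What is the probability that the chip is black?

From Bag A: P(black) = 2/11.
From Bag B: P(black) = 2/7.
From Bag C: P(black) = 4/11.
Total probability = (4/7)(2/11) + (2/7)(2/7) + (1/7)(4/11) = 128/539.

128/539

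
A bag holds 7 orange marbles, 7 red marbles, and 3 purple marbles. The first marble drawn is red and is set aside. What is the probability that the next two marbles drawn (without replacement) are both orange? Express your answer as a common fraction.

With the first marble removed, 7 orange remain out of 16.
P = 7/16 × 6/15 = 42/240 = 7/40.

7/40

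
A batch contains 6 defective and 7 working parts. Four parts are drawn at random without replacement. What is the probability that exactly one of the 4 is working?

One ordering (working drawn first) has probability 7/13 × 6/12 × 5/11 × 4/10 = 840/17160 = 7/143.
There are C(4,1) = 4 such orderings, each equally likely, so P = 4 × 7/143 = 28/143.

28/143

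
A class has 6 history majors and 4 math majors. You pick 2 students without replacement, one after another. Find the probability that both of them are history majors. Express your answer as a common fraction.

1/3

P(all history majors) = 6/10 × 5/9 = 30/90 = 1/3.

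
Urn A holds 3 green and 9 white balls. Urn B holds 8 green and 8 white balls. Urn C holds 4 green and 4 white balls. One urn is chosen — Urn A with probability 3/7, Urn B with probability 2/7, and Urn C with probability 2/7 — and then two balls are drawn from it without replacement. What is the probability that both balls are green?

2383/16170

From Urn A: P(both green) = (3/12)(2/11) = 1/22.
From Urn B: P(both green) = (8/16)(7/15) = 7/30.
From Urn C: P(both green) = (4/8)(3/7) = 3/14.
Total probability = (3/7)(1/22) + (2/7)(7/30) + (2/7)(3/14) = 2383/16170.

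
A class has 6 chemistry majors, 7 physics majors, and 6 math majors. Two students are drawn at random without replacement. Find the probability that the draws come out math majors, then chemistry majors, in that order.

2/19

Chain rule:
P = 6/19 × 6/18 = 36/342 = 2/19.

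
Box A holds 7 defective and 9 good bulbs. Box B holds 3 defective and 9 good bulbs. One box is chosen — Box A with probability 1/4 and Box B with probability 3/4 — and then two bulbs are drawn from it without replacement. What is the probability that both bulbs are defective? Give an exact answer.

137/1760

From Box A: P(both defective) = (7/16)(6/15) = 7/40.
From Box B: P(both defective) = (3/12)(2/11) = 1/22.
Total probability = (1/4)(7/40) + (3/4)(1/22) = 137/1760.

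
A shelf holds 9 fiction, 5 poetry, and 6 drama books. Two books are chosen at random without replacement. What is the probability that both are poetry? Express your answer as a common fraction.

1/19

P = 5/20 × 4/19 = 20/380 = 1/19.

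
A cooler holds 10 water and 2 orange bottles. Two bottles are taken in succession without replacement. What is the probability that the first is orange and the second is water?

Each draw changes the counts, so multiply the conditional probabilities along the sequence:
P = 2/12 × 10/11 = 20/132 = 5/33.

5/33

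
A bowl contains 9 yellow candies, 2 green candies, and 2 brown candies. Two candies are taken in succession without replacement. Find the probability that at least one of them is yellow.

P(no yellow) = 4/13 × 3/12 = 12/156 = 1/13.
P(at least one) = 1 − 1/13 = 12/13.

12/13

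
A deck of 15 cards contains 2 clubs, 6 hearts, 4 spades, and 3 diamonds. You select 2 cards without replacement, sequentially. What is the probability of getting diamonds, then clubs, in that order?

1/35

Each draw changes the counts, so multiply the conditional probabilities along the sequence:
P = 3/15 × 2/14 = 6/210 = 1/35.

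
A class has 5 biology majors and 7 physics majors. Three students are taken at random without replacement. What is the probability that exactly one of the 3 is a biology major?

21/44

One ordering (a biology major drawn first) has probability 5/12 × 7/11 × 6/10 = 210/1320 = 7/44.
There are C(3,1) = 3 such orderings, each equally likely, so P = 3 × 7/44 = 21/44.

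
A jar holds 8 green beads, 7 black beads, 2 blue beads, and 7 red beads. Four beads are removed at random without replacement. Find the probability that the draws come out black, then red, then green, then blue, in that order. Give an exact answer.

7/2277

Multiply the probability of each draw given the previous ones:
P = 7/24 × 7/23 × 8/22 × 2/21 = 784/255024 = 7/2277.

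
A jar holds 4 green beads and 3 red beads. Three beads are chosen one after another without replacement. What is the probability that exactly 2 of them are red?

One ordering (red drawn first) has probability 3/7 × 2/6 × 4/5 = 24/210 = 4/35.
There are C(3,2) = 3 such orderings, each equally likely, so P = 3 × 4/35 = 12/35.

12/35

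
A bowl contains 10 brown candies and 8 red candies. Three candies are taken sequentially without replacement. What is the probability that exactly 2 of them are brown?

One ordering (brown drawn first) has probability 10/18 × 9/17 × 8/16 = 720/4896 = 5/34.
There are C(3,2) = 3 such orderings, each equally likely, so P = 3 × 5/34 = 15/34.

15/34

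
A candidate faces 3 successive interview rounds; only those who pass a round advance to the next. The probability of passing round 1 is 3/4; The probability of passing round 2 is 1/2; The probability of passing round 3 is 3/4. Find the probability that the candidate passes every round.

Each stage is reached only if all earlier stages succeed, so
P = 3/4 × 1/2 × 3/4 = 9/32.

9/32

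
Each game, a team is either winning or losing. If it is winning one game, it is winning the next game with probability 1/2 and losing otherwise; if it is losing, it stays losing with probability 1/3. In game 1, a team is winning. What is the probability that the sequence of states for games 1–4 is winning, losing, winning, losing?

Game 1 is given. For each transition, use the conditional probability from the current state:
P(losing | winning) = 1/2; P(winning | losing) = 2/3; P(losing | winning) = 1/2.
P = 1/2 × 2/3 × 1/2 = 2/12 = 1/6.

1/6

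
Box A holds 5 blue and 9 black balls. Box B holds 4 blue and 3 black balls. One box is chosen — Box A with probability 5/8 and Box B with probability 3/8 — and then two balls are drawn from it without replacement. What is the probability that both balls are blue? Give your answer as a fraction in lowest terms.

From Box A: P(both blue) = (5/14)(4/13) = 10/91.
From Box B: P(both blue) = (4/7)(3/6) = 2/7.
Total probability = (5/8)(10/91) + (3/8)(2/7) = 16/91.

16/91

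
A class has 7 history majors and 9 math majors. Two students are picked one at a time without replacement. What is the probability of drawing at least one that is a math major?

33/40

P(no math majors) = 7/16 × 6/15 = 42/240 = 7/40.
P(at least one) = 1 − 7/40 = 33/40.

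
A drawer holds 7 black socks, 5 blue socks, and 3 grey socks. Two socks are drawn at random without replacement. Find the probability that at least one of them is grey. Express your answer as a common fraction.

P(no grey) = 12/15 × 11/14 = 132/210 = 22/35.
P(at least one) = 1 − 22/35 = 13/35.

13/35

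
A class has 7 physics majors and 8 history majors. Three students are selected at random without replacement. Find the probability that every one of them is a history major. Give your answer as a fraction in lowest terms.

P = 8/15 × 7/14 × 6/13 = 336/2730 = 8/65.

8/65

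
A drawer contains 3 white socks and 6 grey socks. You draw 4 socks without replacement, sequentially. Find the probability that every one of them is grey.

5/42

P(all grey) = 6/9 × 5/8 × 4/7 × 3/6 = 360/3024 = 5/42.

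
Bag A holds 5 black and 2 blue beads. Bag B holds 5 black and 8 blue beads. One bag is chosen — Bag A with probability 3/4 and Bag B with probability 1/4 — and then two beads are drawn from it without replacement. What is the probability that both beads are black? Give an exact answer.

From Bag A: P(both black) = (5/7)(4/6) = 10/21.
From Bag B: P(both black) = (5/13)(4/12) = 5/39.
Total probability = (3/4)(10/21) + (1/4)(5/39) = 425/1092.

425/1092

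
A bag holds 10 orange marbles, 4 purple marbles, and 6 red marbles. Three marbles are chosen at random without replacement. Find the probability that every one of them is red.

1/57

P = 6/20 × 5/19 × 4/18 = 120/6840 = 1/57.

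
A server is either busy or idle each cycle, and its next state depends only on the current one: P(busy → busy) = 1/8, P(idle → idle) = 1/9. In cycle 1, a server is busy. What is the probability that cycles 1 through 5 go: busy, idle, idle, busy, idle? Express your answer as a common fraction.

Cycle 1 is given. For each transition, use the conditional probability from the current state:
P(idle | busy) = 7/8; P(idle | idle) = 1/9; P(busy | idle) = 8/9; P(idle | busy) = 7/8.
P = 7/8 × 1/9 × 8/9 × 7/8 = 392/5184 = 49/648.

49/648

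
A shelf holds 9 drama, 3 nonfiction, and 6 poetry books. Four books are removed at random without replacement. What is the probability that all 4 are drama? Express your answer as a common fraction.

P(every draw is drama) = 9/18 × 8/17 × 7/16 × 6/15 = 3024/73440 = 7/170.

7/170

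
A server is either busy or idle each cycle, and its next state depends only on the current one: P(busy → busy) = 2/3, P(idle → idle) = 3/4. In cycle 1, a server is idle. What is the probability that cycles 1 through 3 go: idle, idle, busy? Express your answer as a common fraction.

3/16

Cycle 1 is given. For each transition, use the conditional probability from the current state:
P(idle | idle) = 3/4; P(busy | idle) = 1/4.
P = 3/4 × 1/4 = 3/16.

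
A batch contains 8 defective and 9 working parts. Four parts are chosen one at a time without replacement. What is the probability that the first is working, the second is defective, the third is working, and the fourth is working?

6/85

Each draw changes the counts, so multiply the conditional probabilities along the sequence:
P = 9/17 × 8/16 × 8/15 × 7/14 = 4032/57120 = 6/85.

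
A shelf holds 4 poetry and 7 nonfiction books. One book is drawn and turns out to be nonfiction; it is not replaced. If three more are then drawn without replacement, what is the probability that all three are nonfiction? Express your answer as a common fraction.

1/6

After the first draw, 6 of the remaining 10 books are nonfiction.
P = 6/10 × 5/9 × 4/8 = 120/720 = 1/6.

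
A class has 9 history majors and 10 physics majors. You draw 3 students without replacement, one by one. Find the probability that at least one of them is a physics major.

295/323

P(no physics majors) = 9/19 × 8/18 × 7/17 = 504/5814 = 28/323.
P(at least one) = 1 − 28/323 = 295/323.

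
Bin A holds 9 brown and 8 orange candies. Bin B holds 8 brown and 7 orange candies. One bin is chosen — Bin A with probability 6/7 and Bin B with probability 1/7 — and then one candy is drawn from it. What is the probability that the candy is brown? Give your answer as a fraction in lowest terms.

946/1785

From Bin A: P(brown) = 9/17.
From Bin B: P(brown) = 8/15.
Total probability = (6/7)(9/17) + (1/7)(8/15) = 946/1785.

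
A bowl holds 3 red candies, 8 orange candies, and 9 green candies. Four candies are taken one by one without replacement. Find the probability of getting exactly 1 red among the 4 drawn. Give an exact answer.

One ordering (red drawn first) has probability 3/20 × 17/19 × 16/18 × 15/17 = 12240/116280 = 2/19.
There are C(4,1) = 4 such orderings, each equally likely, so P = 4 × 2/19 = 8/19.

8/19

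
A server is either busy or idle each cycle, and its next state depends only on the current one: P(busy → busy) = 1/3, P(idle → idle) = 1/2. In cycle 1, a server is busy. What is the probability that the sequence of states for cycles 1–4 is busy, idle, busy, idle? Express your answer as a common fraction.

Cycle 1 is given. For each transition, use the conditional probability from the current state:
P(idle | busy) = 2/3; P(busy | idle) = 1/2; P(idle | busy) = 2/3.
P = 2/3 × 1/2 × 2/3 = 4/18 = 2/9.

2/9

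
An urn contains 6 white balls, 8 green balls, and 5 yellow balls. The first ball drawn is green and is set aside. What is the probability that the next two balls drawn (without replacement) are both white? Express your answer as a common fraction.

5/51

After the first draw, 6 of the remaining 18 balls are white.
P = 6/18 × 5/17 = 30/306 = 5/51.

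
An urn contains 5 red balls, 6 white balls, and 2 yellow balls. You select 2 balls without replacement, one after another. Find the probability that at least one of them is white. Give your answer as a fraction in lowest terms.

19/26

P(no white) = 7/13 × 6/12 = 42/156 = 7/26.
P(at least one) = 1 − 7/26 = 19/26.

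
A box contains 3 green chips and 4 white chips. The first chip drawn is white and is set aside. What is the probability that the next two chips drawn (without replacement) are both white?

After the first draw, 3 of the remaining 6 chips are white.
P = 3/6 × 2/5 = 6/30 = 1/5.

1/5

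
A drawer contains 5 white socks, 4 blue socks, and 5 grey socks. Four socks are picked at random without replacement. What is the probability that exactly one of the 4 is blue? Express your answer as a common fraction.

480/1001

One ordering (blue drawn first) has probability 4/14 × 10/13 × 9/12 × 8/11 = 2880/24024 = 120/1001.
There are C(4,1) = 4 such orderings, each equally likely, so P = 4 × 120/1001 = 480/1001.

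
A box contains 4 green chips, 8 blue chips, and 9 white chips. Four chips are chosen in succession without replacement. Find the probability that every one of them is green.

1/5985

P = 4/21 × 3/20 × 2/19 × 1/18 = 24/143640 = 1/5985.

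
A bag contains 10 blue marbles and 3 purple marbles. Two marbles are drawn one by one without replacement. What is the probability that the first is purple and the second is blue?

Chain rule:
P = 3/13 × 10/12 = 30/156 = 5/26.

5/26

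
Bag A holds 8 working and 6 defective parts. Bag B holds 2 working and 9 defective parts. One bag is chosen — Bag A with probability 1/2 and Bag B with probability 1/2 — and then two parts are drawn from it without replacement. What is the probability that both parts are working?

233/1430

From Bag A: P(both working) = (8/14)(7/13) = 4/13.
From Bag B: P(both working) = (2/11)(1/10) = 1/55.
Total probability = (1/2)(4/13) + (1/2)(1/55) = 233/1430.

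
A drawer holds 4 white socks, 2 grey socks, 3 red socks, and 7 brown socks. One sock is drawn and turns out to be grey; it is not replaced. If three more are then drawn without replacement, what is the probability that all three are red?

1/455

After the first draw, 3 of the remaining 15 socks are red.
P = 3/15 × 2/14 × 1/13 = 6/2730 = 1/455.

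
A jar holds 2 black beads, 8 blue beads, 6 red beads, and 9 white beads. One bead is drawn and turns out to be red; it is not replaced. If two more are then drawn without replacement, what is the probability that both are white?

With the first bead removed, 9 white remain out of 24.
P = 9/24 × 8/23 = 72/552 = 3/23.

3/23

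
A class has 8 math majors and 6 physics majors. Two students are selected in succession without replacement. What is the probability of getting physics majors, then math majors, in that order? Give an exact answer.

Each draw changes the counts, so multiply the conditional probabilities along the sequence:
P = 6/14 × 8/13 = 48/182 = 24/91.

24/91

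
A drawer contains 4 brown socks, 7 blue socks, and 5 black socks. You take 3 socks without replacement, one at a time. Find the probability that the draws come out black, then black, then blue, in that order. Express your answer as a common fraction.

Each draw changes the counts, so multiply the conditional probabilities along the sequence:
P = 5/16 × 4/15 × 7/14 = 140/3360 = 1/24.

1/24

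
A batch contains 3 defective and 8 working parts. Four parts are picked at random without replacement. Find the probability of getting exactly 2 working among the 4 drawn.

14/55

One ordering (working drawn first) has probability 8/11 × 7/10 × 3/9 × 2/8 = 336/7920 = 7/165.
There are C(4,2) = 6 such orderings, each equally likely, so P = 6 × 7/165 = 14/55.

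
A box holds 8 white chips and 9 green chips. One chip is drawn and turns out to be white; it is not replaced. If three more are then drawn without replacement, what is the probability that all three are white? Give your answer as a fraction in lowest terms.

After the first draw, 7 of the remaining 16 chips are white.
P = 7/16 × 6/15 × 5/14 = 210/3360 = 1/16.

1/16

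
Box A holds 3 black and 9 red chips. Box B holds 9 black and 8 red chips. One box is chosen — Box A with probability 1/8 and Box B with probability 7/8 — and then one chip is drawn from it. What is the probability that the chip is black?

269/544

From Box A: P(black) = 3/12.
From Box B: P(black) = 9/17.
Total probability = (1/8)(3/12) + (7/8)(9/17) = 269/544.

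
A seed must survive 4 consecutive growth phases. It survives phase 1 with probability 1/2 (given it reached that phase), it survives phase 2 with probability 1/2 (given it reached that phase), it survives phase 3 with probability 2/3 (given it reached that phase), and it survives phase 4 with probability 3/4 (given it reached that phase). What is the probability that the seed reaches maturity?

1/8

Multiplying along the chain,
P = 1/2 × 1/2 × 2/3 × 3/4 = 6/48 = 1/8.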